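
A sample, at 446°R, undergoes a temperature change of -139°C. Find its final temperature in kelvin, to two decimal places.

108.78 K

Initial temperature in Celsius: (446 - 491.67) × 5/9 = -25.3722°C.
Final Celsius temperature: -25.3722 - 139.0000 = -164.3722°C.
In kelvin: -164.3722 + 273.15 = 108.78 K.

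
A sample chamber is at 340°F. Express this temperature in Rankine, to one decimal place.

799.7°R

In Celsius: (340 - 32) × 5/9 = 171.1111°C.
In Rankine: 171.1111 × 1.8 + 491.67 = 799.7°R.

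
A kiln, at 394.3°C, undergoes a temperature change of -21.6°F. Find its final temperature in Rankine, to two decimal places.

1179.81°R

The 21.6°F change is an interval, so only the factor 5/9 applies: -21.6 × 5/9 = -12.0000°C.
Final Celsius temperature: 394.3000 - 12.0000 = 382.3000°C.
In Rankine: 382.3000 × 1.8 + 491.67 = 1179.81°R.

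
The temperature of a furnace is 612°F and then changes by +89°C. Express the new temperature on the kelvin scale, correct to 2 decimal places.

Initial temperature in Celsius: (612 - 32) × 5/9 = 322.2222°C.
Final Celsius temperature: 322.2222 + 89.0000 = 411.2222°C.
In kelvin: 411.2222 + 273.15 = 684.37 K.

684.37 K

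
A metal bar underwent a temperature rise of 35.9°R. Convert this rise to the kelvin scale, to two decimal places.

For a temperature interval the offset drops out; only the factor 5/9 applies.
35.9 × 5/9 = 19.94.

19.94 K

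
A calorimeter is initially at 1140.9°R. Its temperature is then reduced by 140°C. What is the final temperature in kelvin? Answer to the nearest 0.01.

Initial temperature in Celsius: (1140.9 - 491.67) × 5/9 = 360.6833°C.
Final Celsius temperature: 360.6833 - 140.0000 = 220.6833°C.
In kelvin: 220.6833 + 273.15 = 493.83 K.

493.83 K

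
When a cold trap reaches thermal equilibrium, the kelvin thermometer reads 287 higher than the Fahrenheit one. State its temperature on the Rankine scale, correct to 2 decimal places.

Let x be the Fahrenheit reading; then the kelvin reading is 5/9·x + 255.372.
(5/9·x + 255.372) - x = 287  ⇒  (-4/9)·x = 31.6278  ⇒  x = -71.1625°F.
In Celsius: (-71.1625 - 32) × 5/9 = -57.3125°C.
In Rankine: -57.3125 × 1.8 + 491.67 = 388.51°R.

388.51°R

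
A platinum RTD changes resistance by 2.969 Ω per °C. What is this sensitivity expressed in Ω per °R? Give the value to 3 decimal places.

1.649 Ω per °R

The quantity depends on a temperature interval, so only the ratio of degree sizes applies; the offset between the scales is irrelevant.
A change of 1°R is a change of 5/9°C, so per °R the value is 2.969 × 5/9 = 1.649.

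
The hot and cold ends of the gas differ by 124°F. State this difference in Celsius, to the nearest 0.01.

An interval of 1°F corresponds to 5/9°C.
124 × 5/9 = 68.89.

68.89°C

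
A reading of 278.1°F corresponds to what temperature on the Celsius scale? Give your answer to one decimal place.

136.7°C

In Celsius: (278.1 - 32) × 5/9 = 136.7222°C.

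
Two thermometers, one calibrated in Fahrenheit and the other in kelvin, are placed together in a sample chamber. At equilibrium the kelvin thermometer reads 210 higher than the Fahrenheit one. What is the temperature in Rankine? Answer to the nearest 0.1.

561.8°R

Let x be the Fahrenheit reading; then the kelvin reading is 5/9·x + 255.372.
(5/9·x + 255.372) - x = 210  ⇒  (-4/9)·x = -45.3722  ⇒  x = 102.0875°F.
In Celsius: (102.0875 - 32) × 5/9 = 38.9375°C.
In Rankine: 38.9375 × 1.8 + 491.67 = 561.8°R.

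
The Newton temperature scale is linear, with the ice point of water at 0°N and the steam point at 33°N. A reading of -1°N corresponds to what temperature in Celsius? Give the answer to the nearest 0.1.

Linear interpolation between the fixed points: C = (-1 - 0) × 100 / (33 - 0) = -3.0303°C.

-3.0°C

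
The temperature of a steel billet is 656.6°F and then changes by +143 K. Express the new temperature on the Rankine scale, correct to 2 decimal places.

1373.67°R

Initial temperature in Celsius: (656.6 - 32) × 5/9 = 347.0000°C.
The 143 K change is an interval; Kelvin and Celsius degrees are the same size, so ΔC = +143°C.
Final Celsius temperature: 347.0000 + 143.0000 = 490.0000°C.
In Rankine: 490.0000 × 1.8 + 491.67 = 1373.67°R.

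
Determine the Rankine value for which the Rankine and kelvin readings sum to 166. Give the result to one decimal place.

106.7°R

Let R be the Rankine reading. The kelvin reading is K = 5/9·R.
Require R + K = 166: (14/9)·R = 166.
R = (166) / (14/9) = 106.7.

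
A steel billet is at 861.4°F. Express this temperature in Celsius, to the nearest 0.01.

460.78°C

In Celsius: (861.4 - 32) × 5/9 = 460.7778°C.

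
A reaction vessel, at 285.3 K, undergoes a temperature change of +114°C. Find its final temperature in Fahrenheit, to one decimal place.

259.1°F

Initial temperature in Celsius: 285.3 - 273.15 = 12.1500°C.
Final Celsius temperature: 12.1500 + 114.0000 = 126.1500°C.
In Fahrenheit: 126.1500 × 1.8 + 32 = 259.1°F.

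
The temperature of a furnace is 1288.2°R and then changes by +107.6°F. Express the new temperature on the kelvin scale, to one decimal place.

775.4 K

Initial temperature in Celsius: (1288.2 - 491.67) × 5/9 = 442.5167°C.
The 107.6°F change is an interval, so only the factor 5/9 applies: +107.6 × 5/9 = +59.7778°C.
Final Celsius temperature: 442.5167 + 59.7778 = 502.2944°C.
In kelvin: 502.2944 + 273.15 = 775.4 K.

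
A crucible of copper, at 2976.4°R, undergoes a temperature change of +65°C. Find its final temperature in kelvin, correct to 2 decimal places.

1718.56 K

Initial temperature in Celsius: (2976.4 - 491.67) × 5/9 = 1380.4056°C.
Final Celsius temperature: 1380.4056 + 65.0000 = 1445.4056°C.
In kelvin: 1445.4056 + 273.15 = 1718.56 K.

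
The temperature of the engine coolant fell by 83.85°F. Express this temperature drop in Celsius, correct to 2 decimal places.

An interval of 1°F corresponds to 5/9°C.
83.85 × 5/9 = 46.58.

46.58°C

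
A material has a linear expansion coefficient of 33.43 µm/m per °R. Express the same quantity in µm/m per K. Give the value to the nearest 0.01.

Since only a temperature interval is involved, the additive offset between the scales drops out.
A change of 1 K is a change of 1.8°R, so per K the value is 33.43 × 1.8 = 60.17.

60.17 µm/m per K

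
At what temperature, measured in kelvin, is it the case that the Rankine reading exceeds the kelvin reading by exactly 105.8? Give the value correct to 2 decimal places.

Let K be the kelvin reading. The Rankine reading is R = 1.8·K.
Require R - K = 105.8: (0.8)·K = 105.8.
K = (105.8) / (0.8) = 132.25.

132.25 K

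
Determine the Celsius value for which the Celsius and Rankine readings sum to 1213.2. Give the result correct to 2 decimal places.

Let C be the Celsius reading. The Rankine reading is R = 1.8·C + 491.67.
Require C + R = 1213.2: (2.8)·C + 491.67 = 1213.2.
C = (1213.2 - 491.67) / (2.8) = 257.69.

257.69°C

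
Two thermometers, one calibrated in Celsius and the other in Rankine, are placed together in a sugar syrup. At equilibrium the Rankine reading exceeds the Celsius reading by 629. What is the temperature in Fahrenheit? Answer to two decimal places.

340.99°F

Let x be the Celsius reading; then the Rankine reading is 1.8·x + 491.67.
(1.8·x + 491.67) - x = 629  ⇒  (0.8)·x = 137.33  ⇒  x = 171.6625°C.
In Fahrenheit: 171.6625 × 1.8 + 32 = 340.99°F.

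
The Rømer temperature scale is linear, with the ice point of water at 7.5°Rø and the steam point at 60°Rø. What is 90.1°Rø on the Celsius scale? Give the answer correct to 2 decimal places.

157.33°C

Linear interpolation between the fixed points: C = (90.1 - 7.5) × 100 / (60 - 7.5) = 157.3333°C.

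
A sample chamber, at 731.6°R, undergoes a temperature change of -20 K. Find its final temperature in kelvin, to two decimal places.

Initial temperature in Celsius: (731.6 - 491.67) × 5/9 = 133.2944°C.
The 20 K change is an interval; Kelvin and Celsius degrees are the same size, so ΔC = -20°C.
Final Celsius temperature: 133.2944 - 20.0000 = 113.2944°C.
In kelvin: 113.2944 + 273.15 = 386.44 K.

386.44 K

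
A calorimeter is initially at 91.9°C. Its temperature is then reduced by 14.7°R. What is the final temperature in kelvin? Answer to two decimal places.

The 14.7°R change is an interval, so only the factor 5/9 applies: -14.7 × 5/9 = -8.1667°C.
Final Celsius temperature: 91.9000 - 8.1667 = 83.7333°C.
In kelvin: 83.7333 + 273.15 = 356.88 K.

356.88 K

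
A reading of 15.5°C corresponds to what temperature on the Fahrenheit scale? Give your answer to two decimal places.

In Fahrenheit: 15.5000 × 1.8 + 32 = 59.90°F.

59.90°F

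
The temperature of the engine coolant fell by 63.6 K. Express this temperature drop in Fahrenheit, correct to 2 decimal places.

For a temperature interval the offset drops out; only the factor 1.8 applies.
63.6 × 1.8 = 114.48.

114.48°F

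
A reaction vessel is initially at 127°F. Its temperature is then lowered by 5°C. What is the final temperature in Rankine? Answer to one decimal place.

577.7°R

Initial temperature in Celsius: (127 - 32) × 5/9 = 52.7778°C.
Final Celsius temperature: 52.7778 - 5.0000 = 47.7778°C.
In Rankine: 47.7778 × 1.8 + 491.67 = 577.7°R.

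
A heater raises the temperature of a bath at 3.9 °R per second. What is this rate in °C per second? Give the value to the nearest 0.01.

Since only a temperature interval is involved, the additive offset between the scales drops out.
A change of 1°R is a change of 5/9°C, so 3.9 × 5/9 = 2.17.

2.17 °C/second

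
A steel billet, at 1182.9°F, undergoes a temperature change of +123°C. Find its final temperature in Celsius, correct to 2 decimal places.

Initial temperature in Celsius: (1182.9 - 32) × 5/9 = 639.3889°C.
Final Celsius temperature: 639.3889 + 123.0000 = 762.3889°C.

762.39°C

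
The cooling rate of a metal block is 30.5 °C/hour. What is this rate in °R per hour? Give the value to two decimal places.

54.90 °R/hour

The quantity depends on a temperature interval, so only the ratio of degree sizes applies; the offset between the scales is irrelevant.
A change of 1°C is a change of 1.8°R, so 30.5 × 1.8 = 54.90.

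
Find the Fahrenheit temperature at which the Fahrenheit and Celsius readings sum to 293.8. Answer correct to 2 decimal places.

200.30°F

Let F be the Fahrenheit reading. The Celsius reading is C = 5/9·F - 17.7778.
Require F + C = 293.8: (14/9)·F - 17.7778 = 293.8.
F = (293.8 + 17.7778) / (14/9) = 200.30.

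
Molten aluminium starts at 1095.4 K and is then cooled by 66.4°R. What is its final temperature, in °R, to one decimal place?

Initial temperature in Celsius: 1095.4 - 273.15 = 822.2500°C.
The 66.4°R change is an interval, so only the factor 5/9 applies: -66.4 × 5/9 = -36.8889°C.
Final Celsius temperature: 822.2500 - 36.8889 = 785.3611°C.
In Rankine: 785.3611 × 1.8 + 491.67 = 1905.3°R.

1905.3°R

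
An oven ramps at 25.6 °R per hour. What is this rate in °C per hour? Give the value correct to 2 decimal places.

14.22 °C/hour

The quantity depends on a temperature interval, so only the ratio of degree sizes applies; the offset between the scales is irrelevant.
A change of 1°R is a change of 5/9°C, so 25.6 × 5/9 = 14.22.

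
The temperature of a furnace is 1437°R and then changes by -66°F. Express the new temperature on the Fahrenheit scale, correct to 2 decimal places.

Initial temperature in Celsius: (1437 - 491.67) × 5/9 = 525.1833°C.
The 66°F change is an interval, so only the factor 5/9 applies: -66 × 5/9 = -36.6667°C.
Final Celsius temperature: 525.1833 - 36.6667 = 488.5167°C.
In Fahrenheit: 488.5167 × 1.8 + 32 = 911.33°F.

911.33°F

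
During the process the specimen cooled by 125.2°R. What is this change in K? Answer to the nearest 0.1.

69.6 K

Only the scale ratio 5/9 matters for a change in temperature.
125.2 × 5/9 = 69.6.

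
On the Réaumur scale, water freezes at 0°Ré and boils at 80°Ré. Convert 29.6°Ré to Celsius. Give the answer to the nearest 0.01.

37.00°C

Linear interpolation between the fixed points: C = (29.6 - 0) × 100 / (80 - 0) = 37.0000°C.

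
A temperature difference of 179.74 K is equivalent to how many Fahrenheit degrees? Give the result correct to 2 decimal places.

Only the scale ratio 1.8 matters for a change in temperature.
179.74 × 1.8 = 323.53.

323.53°F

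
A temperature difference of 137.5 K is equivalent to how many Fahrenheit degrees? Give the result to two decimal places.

An interval of 1 K corresponds to 1.8°F.
137.5 × 1.8 = 247.50.

247.50°F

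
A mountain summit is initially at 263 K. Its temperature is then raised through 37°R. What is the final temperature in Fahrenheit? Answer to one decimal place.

50.7°F

Initial temperature in Celsius: 263 - 273.15 = -10.1500°C.
The 37°R change is an interval, so only the factor 5/9 applies: +37 × 5/9 = +20.5556°C.
Final Celsius temperature: -10.1500 + 20.5556 = 10.4056°C.
In Fahrenheit: 10.4056 × 1.8 + 32 = 50.7°F.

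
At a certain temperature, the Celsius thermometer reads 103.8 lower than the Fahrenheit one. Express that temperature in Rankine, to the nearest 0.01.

653.22°R

Let x be the Fahrenheit reading; then the Celsius reading is 5/9·x - 17.7778.
(5/9·x - 17.7778) - x = -103.8  ⇒  (-4/9)·x = -86.0222  ⇒  x = 193.5500°F.
In Celsius: (193.55 - 32) × 5/9 = 89.7500°C.
In Rankine: 89.7500 × 1.8 + 491.67 = 653.22°R.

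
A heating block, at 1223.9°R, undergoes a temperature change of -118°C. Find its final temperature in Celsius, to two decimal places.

288.79°C

Initial temperature in Celsius: (1223.9 - 491.67) × 5/9 = 406.7944°C.
Final Celsius temperature: 406.7944 - 118.0000 = 288.7944°C.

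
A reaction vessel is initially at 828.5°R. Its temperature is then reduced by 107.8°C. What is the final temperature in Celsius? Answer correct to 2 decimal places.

79.33°C

Initial temperature in Celsius: (828.5 - 491.67) × 5/9 = 187.1278°C.
Final Celsius temperature: 187.1278 - 107.8000 = 79.3278°C.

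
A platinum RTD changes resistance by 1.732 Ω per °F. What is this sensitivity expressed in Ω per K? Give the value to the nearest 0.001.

Since only a temperature interval is involved, the additive offset between the scales drops out.
A change of 1 K is a change of 1.8°F, so per K the value is 1.732 × 1.8 = 3.118.

3.118 Ω per K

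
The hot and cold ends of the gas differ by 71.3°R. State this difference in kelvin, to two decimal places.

For a temperature interval the offset drops out; only the factor 5/9 applies.
71.3 × 5/9 = 39.61.

39.61 K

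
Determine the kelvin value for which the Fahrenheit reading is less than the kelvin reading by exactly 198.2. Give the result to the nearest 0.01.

Let K be the kelvin reading. The Fahrenheit reading is F = 1.8·K - 459.67.
Require F - K = -198.2: (0.8)·K - 459.67 = -198.2.
K = (-198.2 + 459.67) / (0.8) = 326.84.

326.84 K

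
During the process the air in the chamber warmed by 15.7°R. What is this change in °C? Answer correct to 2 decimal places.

Only the scale ratio 5/9 matters for a change in temperature.
15.7 × 5/9 = 8.72.

8.72°C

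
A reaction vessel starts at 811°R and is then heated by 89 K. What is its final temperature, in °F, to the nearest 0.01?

Initial temperature in Celsius: (811 - 491.67) × 5/9 = 177.4056°C.
The 89 K change is an interval; Kelvin and Celsius degrees are the same size, so ΔC = +89°C.
Final Celsius temperature: 177.4056 + 89.0000 = 266.4056°C.
In Fahrenheit: 266.4056 × 1.8 + 32 = 511.53°F.

511.53°F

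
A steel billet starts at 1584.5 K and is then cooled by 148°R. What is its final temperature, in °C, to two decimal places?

Initial temperature in Celsius: 1584.5 - 273.15 = 1311.3500°C.
The 148°R change is an interval, so only the factor 5/9 applies: -148 × 5/9 = -82.2222°C.
Final Celsius temperature: 1311.3500 - 82.2222 = 1229.1278°C.

1229.13°C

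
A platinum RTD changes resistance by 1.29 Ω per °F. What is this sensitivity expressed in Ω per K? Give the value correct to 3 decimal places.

2.322 Ω per K

Since only a temperature interval is involved, the additive offset between the scales drops out.
A change of 1 K is a change of 1.8°F, so per K the value is 1.29 × 1.8 = 2.322.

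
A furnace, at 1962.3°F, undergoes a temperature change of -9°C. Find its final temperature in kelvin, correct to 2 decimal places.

1336.54 K

Initial temperature in Celsius: (1962.3 - 32) × 5/9 = 1072.3889°C.
Final Celsius temperature: 1072.3889 - 9.0000 = 1063.3889°C.
In kelvin: 1063.3889 + 273.15 = 1336.54 K.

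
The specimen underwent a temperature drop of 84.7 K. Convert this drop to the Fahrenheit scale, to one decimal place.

An interval of 1 K corresponds to 1.8°F.
84.7 × 1.8 = 152.5.

152.5°F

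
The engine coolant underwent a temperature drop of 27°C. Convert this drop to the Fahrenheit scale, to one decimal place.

48.6°F

For a temperature interval the offset drops out; only the factor 1.8 applies.
27 × 1.8 = 48.6.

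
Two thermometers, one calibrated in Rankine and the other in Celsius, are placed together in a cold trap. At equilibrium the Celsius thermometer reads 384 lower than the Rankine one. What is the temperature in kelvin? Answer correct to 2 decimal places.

Let x be the Rankine reading; then the Celsius reading is 5/9·x - 273.15.
(5/9·x - 273.15) - x = -384  ⇒  (-4/9)·x = -110.85  ⇒  x = 249.4125°R.
In Celsius: (249.4125 - 491.67) × 5/9 = -134.5875°C.
In kelvin: -134.5875 + 273.15 = 138.56 K.

138.56 K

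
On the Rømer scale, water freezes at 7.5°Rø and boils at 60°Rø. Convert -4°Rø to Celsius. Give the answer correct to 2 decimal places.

-21.90°C

Linear interpolation between the fixed points: C = (-4 - 7.5) × 100 / (60 - 7.5) = -21.9048°C.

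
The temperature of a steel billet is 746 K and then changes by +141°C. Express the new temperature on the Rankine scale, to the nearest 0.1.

1596.6°R

Initial temperature in Celsius: 746 - 273.15 = 472.8500°C.
Final Celsius temperature: 472.8500 + 141.0000 = 613.8500°C.
In Rankine: 613.8500 × 1.8 + 491.67 = 1596.6°R.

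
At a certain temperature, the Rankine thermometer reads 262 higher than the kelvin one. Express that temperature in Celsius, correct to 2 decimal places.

Let x be the kelvin reading; then the Rankine reading is 1.8·x.
(1.8·x) - x = 262  ⇒  (0.8)·x = 262  ⇒  x = 327.5000 K.
In Celsius: 327.5 - 273.15 = 54.35°C.

54.35°C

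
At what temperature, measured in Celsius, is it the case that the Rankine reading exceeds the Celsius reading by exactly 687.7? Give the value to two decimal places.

Let C be the Celsius reading. The Rankine reading is R = 1.8·C + 491.67.
Require R - C = 687.7: (0.8)·C + 491.67 = 687.7.
C = (687.7 - 491.67) / (0.8) = 245.04.

245.04°C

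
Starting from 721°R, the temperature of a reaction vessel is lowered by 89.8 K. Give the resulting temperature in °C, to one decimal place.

37.6°C

Initial temperature in Celsius: (721 - 491.67) × 5/9 = 127.4056°C.
The 89.8 K change is an interval; Kelvin and Celsius degrees are the same size, so ΔC = -89.8°C.
Final Celsius temperature: 127.4056 - 89.8000 = 37.6056°C.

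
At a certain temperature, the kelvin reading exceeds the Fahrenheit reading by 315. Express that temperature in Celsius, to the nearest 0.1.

Let x be the kelvin reading; then the Fahrenheit reading is 1.8·x - 459.67.
(1.8·x - 459.67) - x = -315  ⇒  (0.8)·x = 144.67  ⇒  x = 180.8375 K.
In Celsius: 180.8375 - 273.15 = -92.3°C.

-92.3°C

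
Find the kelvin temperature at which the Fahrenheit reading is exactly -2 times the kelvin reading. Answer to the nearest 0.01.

Let K be the kelvin reading. The Fahrenheit reading is F = 1.8·K - 459.67.
Require F = -2·K: 1.8·K - 459.67 = -2·K.
(3.8)·K = 459.67  ⇒  K = 120.97.

120.97 K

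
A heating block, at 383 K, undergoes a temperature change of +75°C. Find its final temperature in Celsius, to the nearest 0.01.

Initial temperature in Celsius: 383 - 273.15 = 109.8500°C.
Final Celsius temperature: 109.8500 + 75.0000 = 184.8500°C.

184.85°C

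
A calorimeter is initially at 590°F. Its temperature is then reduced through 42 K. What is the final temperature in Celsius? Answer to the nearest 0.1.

268.0°C

Initial temperature in Celsius: (590 - 32) × 5/9 = 310.0000°C.
The 42 K change is an interval; Kelvin and Celsius degrees are the same size, so ΔC = -42°C.
Final Celsius temperature: 310.0000 - 42.0000 = 268.0000°C.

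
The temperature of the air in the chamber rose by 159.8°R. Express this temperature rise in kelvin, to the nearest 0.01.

88.78 K

Only the scale ratio 5/9 matters for a change in temperature.
159.8 × 5/9 = 88.78.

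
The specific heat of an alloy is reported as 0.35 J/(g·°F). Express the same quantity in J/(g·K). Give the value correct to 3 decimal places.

The quantity depends on a temperature interval, so only the ratio of degree sizes applies; the offset between the scales is irrelevant.
A change of 1 K is a change of 1.8°F, so per K the value is 0.35 × 1.8 = 0.630.

0.630 J/(g·K)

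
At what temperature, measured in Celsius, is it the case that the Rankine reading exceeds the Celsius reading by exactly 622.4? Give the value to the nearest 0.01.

163.41°C

Let C be the Celsius reading. The Rankine reading is R = 1.8·C + 491.67.
Require R - C = 622.4: (0.8)·C + 491.67 = 622.4.
C = (622.4 - 491.67) / (0.8) = 163.41.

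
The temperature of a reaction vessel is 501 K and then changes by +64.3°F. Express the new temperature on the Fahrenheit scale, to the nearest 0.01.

Initial temperature in Celsius: 501 - 273.15 = 227.8500°C.
The 64.3°F change is an interval, so only the factor 5/9 applies: +64.3 × 5/9 = +35.7222°C.
Final Celsius temperature: 227.8500 + 35.7222 = 263.5722°C.
In Fahrenheit: 263.5722 × 1.8 + 32 = 506.43°F.

506.43°F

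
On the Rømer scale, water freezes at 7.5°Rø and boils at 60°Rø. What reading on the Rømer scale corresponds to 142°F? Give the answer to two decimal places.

First in Celsius: (142 - 32) × 5/9 = 61.1111°C.
Linearly onto the Rømer scale: 7.5 + (61.1111 / 100) × (60 - 7.5) = 39.58°Rø.

39.58°Rø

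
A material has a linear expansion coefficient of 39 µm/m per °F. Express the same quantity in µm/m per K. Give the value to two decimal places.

Since only a temperature interval is involved, the additive offset between the scales drops out.
A change of 1 K is a change of 1.8°F, so per K the value is 39 × 1.8 = 70.20.

70.20 µm/m per K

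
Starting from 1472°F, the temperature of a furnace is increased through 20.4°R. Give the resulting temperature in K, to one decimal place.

Initial temperature in Celsius: (1472 - 32) × 5/9 = 800.0000°C.
The 20.4°R change is an interval, so only the factor 5/9 applies: +20.4 × 5/9 = +11.3333°C.
Final Celsius temperature: 800.0000 + 11.3333 = 811.3333°C.
In kelvin: 811.3333 + 273.15 = 1084.5 K.

1084.5 K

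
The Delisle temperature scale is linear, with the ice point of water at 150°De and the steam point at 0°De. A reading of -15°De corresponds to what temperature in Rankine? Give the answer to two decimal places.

Linear interpolation between the fixed points: C = (-15 - 150) × 100 / (0 - 150) = 110.0000°C.
Then 110.0000 × 1.8 + 491.67 = 689.67°R.

689.67°R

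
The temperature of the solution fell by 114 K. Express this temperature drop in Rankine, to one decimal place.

205.2°R

For a temperature interval the offset drops out; only the factor 1.8 applies.
114 × 1.8 = 205.2.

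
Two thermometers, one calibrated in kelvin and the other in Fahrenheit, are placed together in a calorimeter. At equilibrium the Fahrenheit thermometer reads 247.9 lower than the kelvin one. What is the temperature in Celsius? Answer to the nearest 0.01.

Let x be the kelvin reading; then the Fahrenheit reading is 1.8·x - 459.67.
(1.8·x - 459.67) - x = -247.9  ⇒  (0.8)·x = 211.77  ⇒  x = 264.7125 K.
In Celsius: 264.7125 - 273.15 = -8.44°C.

-8.44°C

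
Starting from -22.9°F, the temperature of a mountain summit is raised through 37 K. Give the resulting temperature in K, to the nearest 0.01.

279.65 K

Initial temperature in Celsius: (-22.9 - 32) × 5/9 = -30.5000°C.
The 37 K change is an interval; Kelvin and Celsius degrees are the same size, so ΔC = +37°C.
Final Celsius temperature: -30.5000 + 37.0000 = 6.5000°C.
In kelvin: 6.5000 + 273.15 = 279.65 K.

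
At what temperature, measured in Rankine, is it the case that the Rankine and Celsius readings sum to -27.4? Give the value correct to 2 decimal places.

157.98°R

Let R be the Rankine reading. The Celsius reading is C = 5/9·R - 273.15.
Require R + C = -27.4: (14/9)·R - 273.15 = -27.4.
R = (-27.4 + 273.15) / (14/9) = 157.98.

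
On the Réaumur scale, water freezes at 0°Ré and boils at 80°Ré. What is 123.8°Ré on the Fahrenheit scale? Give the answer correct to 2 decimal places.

310.55°F

Linear interpolation between the fixed points: C = (123.8 - 0) × 100 / (80 - 0) = 154.7500°C.
Then 154.7500 × 1.8 + 32 = 310.55°F.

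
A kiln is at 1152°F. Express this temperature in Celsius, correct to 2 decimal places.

In Celsius: (1152 - 32) × 5/9 = 622.2222°C.

622.22°C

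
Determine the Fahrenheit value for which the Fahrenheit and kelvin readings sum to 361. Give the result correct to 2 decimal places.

Let F be the Fahrenheit reading. The kelvin reading is K = 5/9·F + 255.372.
Require F + K = 361: (14/9)·F + 255.372 = 361.
F = (361 - 255.372) / (14/9) = 67.90.

67.90°F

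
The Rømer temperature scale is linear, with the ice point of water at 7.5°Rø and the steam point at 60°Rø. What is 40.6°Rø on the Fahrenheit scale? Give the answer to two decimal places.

145.49°F

Linear interpolation between the fixed points: C = (40.6 - 7.5) × 100 / (60 - 7.5) = 63.0476°C.
Then 63.0476 × 1.8 + 32 = 145.49°F.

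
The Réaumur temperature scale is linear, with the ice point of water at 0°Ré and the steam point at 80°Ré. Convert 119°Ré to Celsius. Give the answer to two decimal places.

Linear interpolation between the fixed points: C = (119 - 0) × 100 / (80 - 0) = 148.7500°C.

148.75°C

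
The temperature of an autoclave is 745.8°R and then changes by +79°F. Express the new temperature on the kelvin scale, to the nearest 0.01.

Initial temperature in Celsius: (745.8 - 491.67) × 5/9 = 141.1833°C.
The 79°F change is an interval, so only the factor 5/9 applies: +79 × 5/9 = +43.8889°C.
Final Celsius temperature: 141.1833 + 43.8889 = 185.0722°C.
In kelvin: 185.0722 + 273.15 = 458.22 K.

458.22 K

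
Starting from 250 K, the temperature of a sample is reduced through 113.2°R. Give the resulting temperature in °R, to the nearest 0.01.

336.80°R

Initial temperature in Celsius: 250 - 273.15 = -23.1500°C.
The 113.2°R change is an interval, so only the factor 5/9 applies: -113.2 × 5/9 = -62.8889°C.
Final Celsius temperature: -23.1500 - 62.8889 = -86.0389°C.
In Rankine: -86.0389 × 1.8 + 491.67 = 336.80°R.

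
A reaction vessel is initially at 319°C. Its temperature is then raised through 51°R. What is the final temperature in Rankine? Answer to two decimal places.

The 51°R change is an interval, so only the factor 5/9 applies: +51 × 5/9 = +28.3333°C.
Final Celsius temperature: 319.0000 + 28.3333 = 347.3333°C.
In Rankine: 347.3333 × 1.8 + 491.67 = 1116.87°R.

1116.87°R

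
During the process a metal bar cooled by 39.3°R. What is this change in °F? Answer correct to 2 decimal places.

Rankine and Fahrenheit degrees are the same size, so the interval is unchanged: 39.30.

39.30°F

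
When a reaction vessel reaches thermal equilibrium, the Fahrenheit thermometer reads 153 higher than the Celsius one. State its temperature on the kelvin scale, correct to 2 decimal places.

424.40 K

Let x be the Celsius reading; then the Fahrenheit reading is 1.8·x + 32.
(1.8·x + 32) - x = 153  ⇒  (0.8)·x = 121  ⇒  x = 151.2500°C.
In kelvin: 151.2500 + 273.15 = 424.40 K.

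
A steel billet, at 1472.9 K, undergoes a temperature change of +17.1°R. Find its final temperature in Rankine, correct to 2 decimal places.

Initial temperature in Celsius: 1472.9 - 273.15 = 1199.7500°C.
The 17.1°R change is an interval, so only the factor 5/9 applies: +17.1 × 5/9 = +9.5000°C.
Final Celsius temperature: 1199.7500 + 9.5000 = 1209.2500°C.
In Rankine: 1209.2500 × 1.8 + 491.67 = 2668.32°R.

2668.32°R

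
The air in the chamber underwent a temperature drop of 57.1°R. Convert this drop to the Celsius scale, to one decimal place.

31.7°C

For a temperature interval the offset drops out; only the factor 5/9 applies.
57.1 × 5/9 = 31.7.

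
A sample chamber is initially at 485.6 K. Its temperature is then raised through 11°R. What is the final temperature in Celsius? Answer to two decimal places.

Initial temperature in Celsius: 485.6 - 273.15 = 212.4500°C.
The 11°R change is an interval, so only the factor 5/9 applies: +11 × 5/9 = +6.1111°C.
Final Celsius temperature: 212.4500 + 6.1111 = 218.5611°C.

218.56°C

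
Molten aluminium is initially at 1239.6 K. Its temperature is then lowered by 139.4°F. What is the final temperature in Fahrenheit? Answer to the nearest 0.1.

Initial temperature in Celsius: 1239.6 - 273.15 = 966.4500°C.
The 139.4°F change is an interval, so only the factor 5/9 applies: -139.4 × 5/9 = -77.4444°C.
Final Celsius temperature: 966.4500 - 77.4444 = 889.0056°C.
In Fahrenheit: 889.0056 × 1.8 + 32 = 1632.2°F.

1632.2°F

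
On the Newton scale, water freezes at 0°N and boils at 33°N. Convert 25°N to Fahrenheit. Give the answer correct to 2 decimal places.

Linear interpolation between the fixed points: C = (25 - 0) × 100 / (33 - 0) = 75.7576°C.
Then 75.7576 × 1.8 + 32 = 168.36°F.

168.36°F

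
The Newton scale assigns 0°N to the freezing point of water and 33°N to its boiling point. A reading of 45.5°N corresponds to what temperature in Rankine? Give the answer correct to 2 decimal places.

Linear interpolation between the fixed points: C = (45.5 - 0) × 100 / (33 - 0) = 137.8788°C.
Then 137.8788 × 1.8 + 491.67 = 739.85°R.

739.85°R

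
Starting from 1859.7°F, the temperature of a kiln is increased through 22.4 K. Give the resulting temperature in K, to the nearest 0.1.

Initial temperature in Celsius: (1859.7 - 32) × 5/9 = 1015.3889°C.
The 22.4 K change is an interval; Kelvin and Celsius degrees are the same size, so ΔC = +22.4°C.
Final Celsius temperature: 1015.3889 + 22.4000 = 1037.7889°C.
In kelvin: 1037.7889 + 273.15 = 1310.9 K.

1310.9 K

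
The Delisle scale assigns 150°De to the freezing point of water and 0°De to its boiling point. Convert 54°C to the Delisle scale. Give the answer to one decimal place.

Linearly onto the Delisle scale: 150 + (54.0000 / 100) × (0 - 150) = 69.0°De.

69.0°De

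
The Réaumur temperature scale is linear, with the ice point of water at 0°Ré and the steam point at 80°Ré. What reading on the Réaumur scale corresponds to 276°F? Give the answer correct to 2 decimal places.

First in Celsius: (276 - 32) × 5/9 = 135.5556°C.
Linearly onto the Réaumur scale: 0 + (135.5556 / 100) × (80 - 0) = 108.44°Ré.

108.44°Ré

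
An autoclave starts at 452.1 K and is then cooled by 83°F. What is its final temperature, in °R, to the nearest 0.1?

Initial temperature in Celsius: 452.1 - 273.15 = 178.9500°C.
The 83°F change is an interval, so only the factor 5/9 applies: -83 × 5/9 = -46.1111°C.
Final Celsius temperature: 178.9500 - 46.1111 = 132.8389°C.
In Rankine: 132.8389 × 1.8 + 491.67 = 730.8°R.

730.8°R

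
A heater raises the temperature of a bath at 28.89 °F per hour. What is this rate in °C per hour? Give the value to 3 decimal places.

16.050 °C/hour

The quantity depends on a temperature interval, so only the ratio of degree sizes applies; the offset between the scales is irrelevant.
A change of 1°F is a change of 5/9°C, so 28.89 × 5/9 = 16.050.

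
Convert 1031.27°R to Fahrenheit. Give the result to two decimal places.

571.60°F

In Celsius: (1031.27 - 491.67) × 5/9 = 299.7778°C.
In Fahrenheit: 299.7778 × 1.8 + 32 = 571.60°F.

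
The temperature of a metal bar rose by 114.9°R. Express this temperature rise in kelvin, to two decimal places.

63.83 K

An interval of 1°R corresponds to 5/9 K.
114.9 × 5/9 = 63.83.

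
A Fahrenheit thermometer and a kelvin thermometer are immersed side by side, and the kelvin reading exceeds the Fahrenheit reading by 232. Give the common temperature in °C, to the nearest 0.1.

Let x be the Fahrenheit reading; then the kelvin reading is 5/9·x + 255.372.
(5/9·x + 255.372) - x = 232  ⇒  (-4/9)·x = -23.3722  ⇒  x = 52.5875°F.
In Celsius: (52.5875 - 32) × 5/9 = 11.4°C.

11.4°C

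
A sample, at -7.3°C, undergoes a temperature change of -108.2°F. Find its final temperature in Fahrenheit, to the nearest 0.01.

-89.34°F

The 108.2°F change is an interval, so only the factor 5/9 applies: -108.2 × 5/9 = -60.1111°C.
Final Celsius temperature: -7.3000 - 60.1111 = -67.4111°C.
In Fahrenheit: -67.4111 × 1.8 + 32 = -89.34°F.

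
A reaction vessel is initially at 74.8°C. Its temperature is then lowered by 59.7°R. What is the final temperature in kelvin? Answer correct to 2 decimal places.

314.78 K

The 59.7°R change is an interval, so only the factor 5/9 applies: -59.7 × 5/9 = -33.1667°C.
Final Celsius temperature: 74.8000 - 33.1667 = 41.6333°C.
In kelvin: 41.6333 + 273.15 = 314.78 K.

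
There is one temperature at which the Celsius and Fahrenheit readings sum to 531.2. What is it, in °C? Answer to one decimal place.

178.3°C

Let C be the Celsius reading. The Fahrenheit reading is F = 1.8·C + 32.
Require C + F = 531.2: (2.8)·C + 32 = 531.2.
C = (531.2 - 32) / (2.8) = 178.3.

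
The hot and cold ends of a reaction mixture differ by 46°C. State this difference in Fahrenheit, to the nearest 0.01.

82.80°F

An interval of 1°C corresponds to 1.8°F.
46 × 1.8 = 82.80.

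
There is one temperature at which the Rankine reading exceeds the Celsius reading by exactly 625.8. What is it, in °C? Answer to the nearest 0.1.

Let C be the Celsius reading. The Rankine reading is R = 1.8·C + 491.67.
Require R - C = 625.8: (0.8)·C + 491.67 = 625.8.
C = (625.8 - 491.67) / (0.8) = 167.7.

167.7°C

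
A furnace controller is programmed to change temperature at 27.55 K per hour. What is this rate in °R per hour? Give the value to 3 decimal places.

49.590 °R/hour

Since only a temperature interval is involved, the additive offset between the scales drops out.
A change of 1 K is a change of 1.8°R, so 27.55 × 1.8 = 49.590.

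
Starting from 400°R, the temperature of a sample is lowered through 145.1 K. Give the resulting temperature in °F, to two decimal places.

-320.85°F

Initial temperature in Celsius: (400 - 491.67) × 5/9 = -50.9278°C.
The 145.1 K change is an interval; Kelvin and Celsius degrees are the same size, so ΔC = -145.1°C.
Final Celsius temperature: -50.9278 - 145.1000 = -196.0278°C.
In Fahrenheit: -196.0278 × 1.8 + 32 = -320.85°F.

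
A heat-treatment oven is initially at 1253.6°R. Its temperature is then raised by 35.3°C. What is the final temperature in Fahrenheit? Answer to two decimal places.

857.47°F

Initial temperature in Celsius: (1253.6 - 491.67) × 5/9 = 423.2944°C.
Final Celsius temperature: 423.2944 + 35.3000 = 458.5944°C.
In Fahrenheit: 458.5944 × 1.8 + 32 = 857.47°F.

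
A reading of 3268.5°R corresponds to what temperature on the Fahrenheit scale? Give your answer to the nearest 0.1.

2808.8°F

In Celsius: (3268.5 - 491.67) × 5/9 = 1542.6833°C.
In Fahrenheit: 1542.6833 × 1.8 + 32 = 2808.8°F.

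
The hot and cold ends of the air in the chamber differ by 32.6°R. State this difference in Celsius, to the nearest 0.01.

18.11°C

For a temperature interval the offset drops out; only the factor 5/9 applies.
32.6 × 5/9 = 18.11.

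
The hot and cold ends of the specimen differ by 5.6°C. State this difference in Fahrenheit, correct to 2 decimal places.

10.08°F

For a temperature interval the offset drops out; only the factor 1.8 applies.
5.6 × 1.8 = 10.08.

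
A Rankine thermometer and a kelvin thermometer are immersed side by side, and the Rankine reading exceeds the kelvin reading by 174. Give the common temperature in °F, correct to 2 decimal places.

Let x be the Rankine reading; then the kelvin reading is 5/9·x.
(5/9·x) - x = -174  ⇒  (-4/9)·x = -174  ⇒  x = 391.5000°R.
In Celsius: (391.5 - 491.67) × 5/9 = -55.6500°C.
In Fahrenheit: -55.6500 × 1.8 + 32 = -68.17°F.

-68.17°F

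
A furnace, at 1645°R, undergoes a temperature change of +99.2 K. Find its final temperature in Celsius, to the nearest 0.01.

739.94°C

Initial temperature in Celsius: (1645 - 491.67) × 5/9 = 640.7389°C.
The 99.2 K change is an interval; Kelvin and Celsius degrees are the same size, so ΔC = +99.2°C.
Final Celsius temperature: 640.7389 + 99.2000 = 739.9389°C.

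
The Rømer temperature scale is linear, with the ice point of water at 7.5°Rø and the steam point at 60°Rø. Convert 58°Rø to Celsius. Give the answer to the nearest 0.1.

96.2°C

Linear interpolation between the fixed points: C = (58 - 7.5) × 100 / (60 - 7.5) = 96.1905°C.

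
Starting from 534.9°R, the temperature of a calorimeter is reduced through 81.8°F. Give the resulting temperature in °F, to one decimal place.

Initial temperature in Celsius: (534.9 - 491.67) × 5/9 = 24.0167°C.
The 81.8°F change is an interval, so only the factor 5/9 applies: -81.8 × 5/9 = -45.4444°C.
Final Celsius temperature: 24.0167 - 45.4444 = -21.4278°C.
In Fahrenheit: -21.4278 × 1.8 + 32 = -6.6°F.

-6.6°F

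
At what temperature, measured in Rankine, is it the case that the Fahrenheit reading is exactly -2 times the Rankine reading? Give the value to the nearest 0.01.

Let R be the Rankine reading. The Fahrenheit reading is F = 1·R - 459.67.
Require F = -2·R: 1·R - 459.67 = -2·R.
(3)·R = 459.67  ⇒  R = 153.22.

153.22°R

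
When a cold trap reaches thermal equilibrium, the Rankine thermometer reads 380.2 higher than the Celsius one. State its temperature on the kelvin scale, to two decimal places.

133.81 K

Let x be the Celsius reading; then the Rankine reading is 1.8·x + 491.67.
(1.8·x + 491.67) - x = 380.2  ⇒  (0.8)·x = -111.47  ⇒  x = -139.3375°C.
In kelvin: -139.3375 + 273.15 = 133.81 K.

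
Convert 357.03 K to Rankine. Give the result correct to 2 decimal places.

642.65°R

In Celsius: 357.03 - 273.15 = 83.8800°C.
In Rankine: 83.8800 × 1.8 + 491.67 = 642.65°R.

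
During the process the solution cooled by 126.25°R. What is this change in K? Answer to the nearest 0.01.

For a temperature interval the offset drops out; only the factor 5/9 applies.
126.25 × 5/9 = 70.14.

70.14 K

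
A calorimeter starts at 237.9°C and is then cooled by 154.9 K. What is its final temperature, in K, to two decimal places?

The 154.9 K change is an interval; Kelvin and Celsius degrees are the same size, so ΔC = -154.9°C.
Final Celsius temperature: 237.9000 - 154.9000 = 83.0000°C.
In kelvin: 83.0000 + 273.15 = 356.15 K.

356.15 K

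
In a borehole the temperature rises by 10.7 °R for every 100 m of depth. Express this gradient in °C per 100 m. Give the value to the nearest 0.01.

5.94 °C/100 m

Since only a temperature interval is involved, the additive offset between the scales drops out.
A change of 1°R is a change of 5/9°C, so 10.7 × 5/9 = 5.94.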